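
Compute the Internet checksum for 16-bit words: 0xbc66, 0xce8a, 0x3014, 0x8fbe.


Sum all words (with carry folding):
+ 0xbc66 = 0xbc66
+ 0xce8a = 0x8af1
+ 0x3014 = 0xbb05
+ 0x8fbe = 0x4ac4
One's complement: ~0x4ac4
Checksum = 0xb53b


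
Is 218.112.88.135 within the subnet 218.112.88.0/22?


Subnet network: 218.112.88.0
Test IP AND mask: 218.112.88.0
Yes, 218.112.88.135 is in 218.112.88.0/22


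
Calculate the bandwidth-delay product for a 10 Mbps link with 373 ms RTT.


BDP = bandwidth * RTT
= 10 Mbps * 373 ms
= 10 * 1e6 * 373 / 1000 bits
= 3730000 bits
= 466250 bytes
= 455.3223 KB
BDP = 3730000 bits (466250 bytes)


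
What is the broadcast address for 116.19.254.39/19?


Network: 116.19.224.0/19
Host bits = 13
Set all host bits to 1:
Broadcast: 116.19.255.255


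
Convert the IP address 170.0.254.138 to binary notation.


170 = 10101010
0 = 00000000
254 = 11111110
138 = 10001010
Binary: 10101010.00000000.11111110.10001010


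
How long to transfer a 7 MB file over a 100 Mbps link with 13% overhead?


Effective throughput = 100 * (1 - 13/100) = 87 Mbps
File size in Mb = 7 * 8 = 56 Mb
Time = 56 / 87
Time = 0.6437 seconds


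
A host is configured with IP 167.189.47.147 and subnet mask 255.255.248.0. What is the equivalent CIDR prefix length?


Binary: 11111111.11111111.11111000.00000000
Count leading 1s
Prefix: /21


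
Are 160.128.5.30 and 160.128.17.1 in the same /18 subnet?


Mask: 255.255.192.0
160.128.5.30 AND mask = 160.128.0.0
160.128.17.1 AND mask = 160.128.0.0
Yes, same subnet (160.128.0.0)


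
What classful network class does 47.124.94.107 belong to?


First octet: 47
Binary: 00101111
0xxxxxxx -> Class A (1-126)
Class A, default mask 255.0.0.0 (/8)


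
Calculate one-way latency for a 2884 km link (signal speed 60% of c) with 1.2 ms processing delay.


Speed = 0.6 * 3e5 km/s = 180000 km/s
Propagation delay = 2884 / 180000 = 0.016 s = 16.0222 ms
Processing delay = 1.2 ms
Total one-way latency = 17.2222 ms


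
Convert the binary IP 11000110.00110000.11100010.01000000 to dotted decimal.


11000110 = 198
00110000 = 48
11100010 = 226
01000000 = 64
IP: 198.48.226.64


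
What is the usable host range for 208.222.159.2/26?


Network: 208.222.159.0
Broadcast: 208.222.159.63
First usable = network + 1
Last usable = broadcast - 1
Range: 208.222.159.1 to 208.222.159.62


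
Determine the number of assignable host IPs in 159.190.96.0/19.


Host bits = 32 - 19 = 13
Total addresses = 2^13 = 8192
Usable = total - 2 (network and broadcast)
Usable hosts: 8190


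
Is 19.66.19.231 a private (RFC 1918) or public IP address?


RFC 1918 private ranges:
  10.0.0.0/8 (10.0.0.0 - 10.255.255.255)
  172.16.0.0/12 (172.16.0.0 - 172.31.255.255)
  192.168.0.0/16 (192.168.0.0 - 192.168.255.255)
Public (not in any RFC 1918 range)


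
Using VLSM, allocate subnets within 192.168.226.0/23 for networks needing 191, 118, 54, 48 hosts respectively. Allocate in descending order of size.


191 hosts -> /24 (254 usable): 192.168.226.0/24
118 hosts -> /25 (126 usable): 192.168.227.0/25
54 hosts -> /26 (62 usable): 192.168.227.128/26
48 hosts -> /26 (62 usable): 192.168.227.192/26
Allocation: 192.168.226.0/24 (191 hosts, 254 usable); 192.168.227.0/25 (118 hosts, 126 usable); 192.168.227.128/26 (54 hosts, 62 usable); 192.168.227.192/26 (48 hosts, 62 usable)


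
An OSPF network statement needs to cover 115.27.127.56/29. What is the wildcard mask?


Subnet mask: 255.255.255.248
Wildcard = 255.255.255.255 - subnet mask
255 - 255 = 0
255 - 255 = 0
255 - 255 = 0
255 - 248 = 7
Wildcard: 0.0.0.7


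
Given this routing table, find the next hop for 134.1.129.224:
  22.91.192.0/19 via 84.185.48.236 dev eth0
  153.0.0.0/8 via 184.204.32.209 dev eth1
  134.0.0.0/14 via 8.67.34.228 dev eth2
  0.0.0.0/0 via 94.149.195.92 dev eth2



Longest prefix match for 134.1.129.224:
  /19 22.91.192.0: no
  /8 153.0.0.0: no
  /14 134.0.0.0: MATCH
  /0 0.0.0.0: MATCH
Selected: next-hop 8.67.34.228 via eth2 (matched /14)


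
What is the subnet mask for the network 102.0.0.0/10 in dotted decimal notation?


/10 means 10 network bits, 22 host bits
Binary: 11111111110000000000000000000000
Mask: 255.192.0.0


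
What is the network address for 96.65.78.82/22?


IP:   01100000.01000001.01001110.01010010
Mask: 11111111.11111111.11111100.00000000
AND operation:
Net:  01100000.01000001.01001100.00000000
Network: 96.65.76.0/22


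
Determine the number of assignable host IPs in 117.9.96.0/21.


Host bits = 32 - 21 = 11
Total addresses = 2^11 = 2048
Usable = total - 2 (network and broadcast)
Usable hosts: 2046


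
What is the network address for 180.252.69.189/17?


IP:   10110100.11111100.01000101.10111101
Mask: 11111111.11111111.10000000.00000000
AND operation:
Net:  10110100.11111100.00000000.00000000
Network: 180.252.0.0/17


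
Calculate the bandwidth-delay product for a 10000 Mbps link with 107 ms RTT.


BDP = bandwidth * RTT
= 10000 Mbps * 107 ms
= 10000 * 1e6 * 107 / 1000 bits
= 1070000000 bits
= 133750000 bytes
= 130615.2344 KB
BDP = 1070000000 bits (133750000 bytes)


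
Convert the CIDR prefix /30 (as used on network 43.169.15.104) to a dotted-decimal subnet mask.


/30 means 30 network bits, 2 host bits
Binary: 11111111111111111111111111111100
Mask: 255.255.255.252


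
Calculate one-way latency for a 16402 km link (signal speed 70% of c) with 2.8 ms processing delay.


Speed = 0.7 * 3e5 km/s = 210000 km/s
Propagation delay = 16402 / 210000 = 0.0781 s = 78.1048 ms
Processing delay = 2.8 ms
Total one-way latency = 80.9048 ms


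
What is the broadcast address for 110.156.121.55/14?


Network: 110.156.0.0/14
Host bits = 18
Set all host bits to 1:
Broadcast: 110.159.255.255


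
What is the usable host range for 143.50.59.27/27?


Network: 143.50.59.0
Broadcast: 143.50.59.31
First usable = network + 1
Last usable = broadcast - 1
Range: 143.50.59.1 to 143.50.59.30


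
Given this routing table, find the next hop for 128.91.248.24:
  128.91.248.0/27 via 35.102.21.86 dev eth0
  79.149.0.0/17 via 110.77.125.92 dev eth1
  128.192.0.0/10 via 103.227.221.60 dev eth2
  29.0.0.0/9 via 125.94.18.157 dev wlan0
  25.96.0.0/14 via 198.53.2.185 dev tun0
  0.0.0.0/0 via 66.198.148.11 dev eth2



Longest prefix match for 128.91.248.24:
  /27 128.91.248.0: MATCH
  /17 79.149.0.0: no
  /10 128.192.0.0: no
  /9 29.0.0.0: no
  /14 25.96.0.0: no
  /0 0.0.0.0: MATCH
Selected: next-hop 35.102.21.86 via eth0 (matched /27)


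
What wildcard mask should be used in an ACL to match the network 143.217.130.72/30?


Subnet mask: 255.255.255.252
Wildcard = 255.255.255.255 - subnet mask
255 - 255 = 0
255 - 255 = 0
255 - 255 = 0
255 - 252 = 3
Wildcard: 0.0.0.3


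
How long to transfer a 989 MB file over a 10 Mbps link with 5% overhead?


Effective throughput = 10 * (1 - 5/100) = 9.5 Mbps
File size in Mb = 989 * 8 = 7912 Mb
Time = 7912 / 9.5
Time = 832.8421 seconds


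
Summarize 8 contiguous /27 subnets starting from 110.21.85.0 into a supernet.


Original prefix: /27
Number of subnets: 8 = 2^3
New prefix = 27 - 3 = 24
Supernet: 110.21.85.0/24


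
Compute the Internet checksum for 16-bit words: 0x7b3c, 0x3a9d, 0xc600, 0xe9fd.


Sum all words (with carry folding):
+ 0x7b3c = 0x7b3c
+ 0x3a9d = 0xb5d9
+ 0xc600 = 0x7bda
+ 0xe9fd = 0x65d8
One's complement: ~0x65d8
Checksum = 0x9a27


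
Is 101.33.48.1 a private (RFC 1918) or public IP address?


RFC 1918 private ranges:
  10.0.0.0/8 (10.0.0.0 - 10.255.255.255)
  172.16.0.0/12 (172.16.0.0 - 172.31.255.255)
  192.168.0.0/16 (192.168.0.0 - 192.168.255.255)
Public (not in any RFC 1918 range)


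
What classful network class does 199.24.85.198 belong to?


First octet: 199
Binary: 11000111
110xxxxx -> Class C (192-223)
Class C, default mask 255.255.255.0 (/24)


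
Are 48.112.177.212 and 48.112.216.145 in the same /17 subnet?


Mask: 255.255.128.0
48.112.177.212 AND mask = 48.112.128.0
48.112.216.145 AND mask = 48.112.128.0
Yes, same subnet (48.112.128.0)


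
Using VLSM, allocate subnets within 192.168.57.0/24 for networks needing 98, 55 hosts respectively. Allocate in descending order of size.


98 hosts -> /25 (126 usable): 192.168.57.0/25
55 hosts -> /26 (62 usable): 192.168.57.128/26
Allocation: 192.168.57.0/25 (98 hosts, 126 usable); 192.168.57.128/26 (55 hosts, 62 usable)


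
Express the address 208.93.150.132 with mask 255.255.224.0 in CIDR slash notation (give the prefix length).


Binary: 11111111.11111111.11100000.00000000
Count leading 1s
Prefix: /19


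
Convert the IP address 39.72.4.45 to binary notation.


39 = 00100111
72 = 01001000
4 = 00000100
45 = 00101101
Binary: 00100111.01001000.00000100.00101101


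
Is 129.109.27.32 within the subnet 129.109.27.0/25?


Subnet network: 129.109.27.0
Test IP AND mask: 129.109.27.0
Yes, 129.109.27.32 is in 129.109.27.0/25


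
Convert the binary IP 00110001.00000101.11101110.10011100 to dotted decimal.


00110001 = 49
00000101 = 5
11101110 = 238
10011100 = 156
IP: 49.5.238.156


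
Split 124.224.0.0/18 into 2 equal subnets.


New prefix = 18 + 1 = 19
Each subnet has 8192 addresses
  124.224.0.0/19
  124.224.32.0/19
Subnets: 124.224.0.0/19, 124.224.32.0/19


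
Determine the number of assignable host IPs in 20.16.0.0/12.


Host bits = 32 - 12 = 20
Total addresses = 2^20 = 1048576
Usable = total - 2 (network and broadcast)
Usable hosts: 1048574


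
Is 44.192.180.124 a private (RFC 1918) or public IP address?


RFC 1918 private ranges:
  10.0.0.0/8 (10.0.0.0 - 10.255.255.255)
  172.16.0.0/12 (172.16.0.0 - 172.31.255.255)
  192.168.0.0/16 (192.168.0.0 - 192.168.255.255)
Public (not in any RFC 1918 range)


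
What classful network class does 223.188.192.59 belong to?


First octet: 223
Binary: 11011111
110xxxxx -> Class C (192-223)
Class C, default mask 255.255.255.0 (/24)


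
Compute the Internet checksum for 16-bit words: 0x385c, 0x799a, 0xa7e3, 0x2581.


Sum all words (with carry folding):
+ 0x385c = 0x385c
+ 0x799a = 0xb1f6
+ 0xa7e3 = 0x59da
+ 0x2581 = 0x7f5b
One's complement: ~0x7f5b
Checksum = 0x80a4


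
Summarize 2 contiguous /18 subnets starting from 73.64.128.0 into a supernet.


Original prefix: /18
Number of subnets: 2 = 2^1
New prefix = 18 - 1 = 17
Supernet: 73.64.128.0/17


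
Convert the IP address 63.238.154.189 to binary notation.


63 = 00111111
238 = 11101110
154 = 10011010
189 = 10111101
Binary: 00111111.11101110.10011010.10111101


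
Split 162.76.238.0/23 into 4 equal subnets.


New prefix = 23 + 2 = 25
Each subnet has 128 addresses
  162.76.238.0/25
  162.76.238.128/25
  162.76.239.0/25
  162.76.239.128/25
Subnets: 162.76.238.0/25, 162.76.238.128/25, 162.76.239.0/25, 162.76.239.128/25


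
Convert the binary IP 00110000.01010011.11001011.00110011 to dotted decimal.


00110000 = 48
01010011 = 83
11001011 = 203
00110011 = 51
IP: 48.83.203.51


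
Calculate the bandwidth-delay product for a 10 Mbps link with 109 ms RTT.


BDP = bandwidth * RTT
= 10 Mbps * 109 ms
= 10 * 1e6 * 109 / 1000 bits
= 1090000 bits
= 136250 bytes
= 133.0566 KB
BDP = 1090000 bits (136250 bytes)


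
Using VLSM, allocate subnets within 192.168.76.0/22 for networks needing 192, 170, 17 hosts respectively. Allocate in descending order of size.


192 hosts -> /24 (254 usable): 192.168.76.0/24
170 hosts -> /24 (254 usable): 192.168.77.0/24
17 hosts -> /27 (30 usable): 192.168.78.0/27
Allocation: 192.168.76.0/24 (192 hosts, 254 usable); 192.168.77.0/24 (170 hosts, 254 usable); 192.168.78.0/27 (17 hosts, 30 usable)


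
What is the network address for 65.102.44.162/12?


IP:   01000001.01100110.00101100.10100010
Mask: 11111111.11110000.00000000.00000000
AND operation:
Net:  01000001.01100000.00000000.00000000
Network: 65.96.0.0/12


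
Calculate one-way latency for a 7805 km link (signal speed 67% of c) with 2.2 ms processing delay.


Speed = 0.67 * 3e5 km/s = 201000 km/s
Propagation delay = 7805 / 201000 = 0.0388 s = 38.8308 ms
Processing delay = 2.2 ms
Total one-way latency = 41.0308 ms


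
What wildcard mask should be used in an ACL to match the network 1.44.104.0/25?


Subnet mask: 255.255.255.128
Wildcard = 255.255.255.255 - subnet mask
255 - 255 = 0
255 - 255 = 0
255 - 255 = 0
255 - 128 = 127
Wildcard: 0.0.0.127


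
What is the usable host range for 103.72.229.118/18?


Network: 103.72.192.0
Broadcast: 103.72.255.255
First usable = network + 1
Last usable = broadcast - 1
Range: 103.72.192.1 to 103.72.255.254


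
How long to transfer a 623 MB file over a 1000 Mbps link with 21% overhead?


Effective throughput = 1000 * (1 - 21/100) = 790 Mbps
File size in Mb = 623 * 8 = 4984 Mb
Time = 4984 / 790
Time = 6.3089 seconds


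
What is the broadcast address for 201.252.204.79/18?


Network: 201.252.192.0/18
Host bits = 14
Set all host bits to 1:
Broadcast: 201.252.255.255


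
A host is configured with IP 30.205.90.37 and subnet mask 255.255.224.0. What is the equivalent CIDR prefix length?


Binary: 11111111.11111111.11100000.00000000
Count leading 1s
Prefix: /19


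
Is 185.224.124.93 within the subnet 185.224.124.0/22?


Subnet network: 185.224.124.0
Test IP AND mask: 185.224.124.0
Yes, 185.224.124.93 is in 185.224.124.0/22


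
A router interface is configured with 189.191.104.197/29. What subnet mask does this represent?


/29 means 29 network bits, 3 host bits
Binary: 11111111111111111111111111111000
Mask: 255.255.255.248


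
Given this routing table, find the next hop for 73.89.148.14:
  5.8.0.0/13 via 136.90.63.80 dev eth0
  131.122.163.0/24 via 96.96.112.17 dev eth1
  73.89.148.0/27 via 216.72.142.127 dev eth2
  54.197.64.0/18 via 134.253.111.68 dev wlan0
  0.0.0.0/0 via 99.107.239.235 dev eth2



Longest prefix match for 73.89.148.14:
  /13 5.8.0.0: no
  /24 131.122.163.0: no
  /27 73.89.148.0: MATCH
  /18 54.197.64.0: no
  /0 0.0.0.0: MATCH
Selected: next-hop 216.72.142.127 via eth2 (matched /27)


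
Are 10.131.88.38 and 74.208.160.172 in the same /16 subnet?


Mask: 255.255.0.0
10.131.88.38 AND mask = 10.131.0.0
74.208.160.172 AND mask = 74.208.0.0
No, different subnets (10.131.0.0 vs 74.208.0.0)


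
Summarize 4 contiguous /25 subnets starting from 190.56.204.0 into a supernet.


Original prefix: /25
Number of subnets: 4 = 2^2
New prefix = 25 - 2 = 23
Supernet: 190.56.204.0/23


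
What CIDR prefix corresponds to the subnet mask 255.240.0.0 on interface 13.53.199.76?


Binary: 11111111.11110000.00000000.00000000
Count leading 1s
Prefix: /12


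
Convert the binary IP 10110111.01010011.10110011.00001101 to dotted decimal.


10110111 = 183
01010011 = 83
10110011 = 179
00001101 = 13
IP: 183.83.179.13


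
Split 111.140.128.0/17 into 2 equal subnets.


New prefix = 17 + 1 = 18
Each subnet has 16384 addresses
  111.140.128.0/18
  111.140.192.0/18
Subnets: 111.140.128.0/18, 111.140.192.0/18


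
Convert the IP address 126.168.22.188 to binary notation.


126 = 01111110
168 = 10101000
22 = 00010110
188 = 10111100
Binary: 01111110.10101000.00010110.10111100


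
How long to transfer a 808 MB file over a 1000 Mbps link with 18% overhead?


Effective throughput = 1000 * (1 - 18/100) = 820.0 Mbps
File size in Mb = 808 * 8 = 6464 Mb
Time = 6464 / 820.0
Time = 7.8829 seconds


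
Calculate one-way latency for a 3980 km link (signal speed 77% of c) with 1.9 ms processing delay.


Speed = 0.77 * 3e5 km/s = 231000 km/s
Propagation delay = 3980 / 231000 = 0.0172 s = 17.2294 ms
Processing delay = 1.9 ms
Total one-way latency = 19.1294 ms


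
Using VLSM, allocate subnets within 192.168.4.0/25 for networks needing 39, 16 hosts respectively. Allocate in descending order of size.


39 hosts -> /26 (62 usable): 192.168.4.0/26
16 hosts -> /27 (30 usable): 192.168.4.64/27
Allocation: 192.168.4.0/26 (39 hosts, 62 usable); 192.168.4.64/27 (16 hosts, 30 usable)


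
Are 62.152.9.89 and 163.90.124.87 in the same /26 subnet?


Mask: 255.255.255.192
62.152.9.89 AND mask = 62.152.9.64
163.90.124.87 AND mask = 163.90.124.64
No, different subnets (62.152.9.64 vs 163.90.124.64)


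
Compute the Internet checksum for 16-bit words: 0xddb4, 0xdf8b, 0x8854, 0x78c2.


Sum all words (with carry folding):
+ 0xddb4 = 0xddb4
+ 0xdf8b = 0xbd40
+ 0x8854 = 0x4595
+ 0x78c2 = 0xbe57
One's complement: ~0xbe57
Checksum = 0x41a8


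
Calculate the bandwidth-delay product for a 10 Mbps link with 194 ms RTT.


BDP = bandwidth * RTT
= 10 Mbps * 194 ms
= 10 * 1e6 * 194 / 1000 bits
= 1940000 bits
= 242500 bytes
= 236.8164 KB
BDP = 1940000 bits (242500 bytes)


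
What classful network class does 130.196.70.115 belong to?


First octet: 130
Binary: 10000010
10xxxxxx -> Class B (128-191)
Class B, default mask 255.255.0.0 (/16)


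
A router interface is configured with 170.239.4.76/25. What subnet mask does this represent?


/25 means 25 network bits, 7 host bits
Binary: 11111111111111111111111110000000
Mask: 255.255.255.128


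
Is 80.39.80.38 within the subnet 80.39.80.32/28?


Subnet network: 80.39.80.32
Test IP AND mask: 80.39.80.32
Yes, 80.39.80.38 is in 80.39.80.32/28


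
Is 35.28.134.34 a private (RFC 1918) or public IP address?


RFC 1918 private ranges:
  10.0.0.0/8 (10.0.0.0 - 10.255.255.255)
  172.16.0.0/12 (172.16.0.0 - 172.31.255.255)
  192.168.0.0/16 (192.168.0.0 - 192.168.255.255)
Public (not in any RFC 1918 range)


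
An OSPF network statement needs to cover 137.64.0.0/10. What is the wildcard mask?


Subnet mask: 255.192.0.0
Wildcard = 255.255.255.255 - subnet mask
255 - 255 = 0
255 - 192 = 63
255 - 0 = 255
255 - 0 = 255
Wildcard: 0.63.255.255


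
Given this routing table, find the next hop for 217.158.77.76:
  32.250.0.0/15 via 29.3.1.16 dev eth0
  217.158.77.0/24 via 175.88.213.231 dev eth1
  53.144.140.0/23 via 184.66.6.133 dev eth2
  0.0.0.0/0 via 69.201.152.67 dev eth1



Longest prefix match for 217.158.77.76:
  /15 32.250.0.0: no
  /24 217.158.77.0: MATCH
  /23 53.144.140.0: no
  /0 0.0.0.0: MATCH
Selected: next-hop 175.88.213.231 via eth1 (matched /24)


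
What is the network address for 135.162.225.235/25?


IP:   10000111.10100010.11100001.11101011
Mask: 11111111.11111111.11111111.10000000
AND operation:
Net:  10000111.10100010.11100001.10000000
Network: 135.162.225.128/25


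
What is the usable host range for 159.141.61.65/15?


Network: 159.140.0.0
Broadcast: 159.141.255.255
First usable = network + 1
Last usable = broadcast - 1
Range: 159.140.0.1 to 159.141.255.254


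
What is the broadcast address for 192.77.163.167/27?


Network: 192.77.163.160/27
Host bits = 5
Set all host bits to 1:
Broadcast: 192.77.163.191


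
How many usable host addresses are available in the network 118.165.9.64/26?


Host bits = 32 - 26 = 6
Total addresses = 2^6 = 64
Usable = total - 2 (network and broadcast)
Usable hosts: 62


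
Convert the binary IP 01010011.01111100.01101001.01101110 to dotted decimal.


01010011 = 83
01111100 = 124
01101001 = 105
01101110 = 110
IP: 83.124.105.110


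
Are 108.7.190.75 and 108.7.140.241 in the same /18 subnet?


Mask: 255.255.192.0
108.7.190.75 AND mask = 108.7.128.0
108.7.140.241 AND mask = 108.7.128.0
Yes, same subnet (108.7.128.0)


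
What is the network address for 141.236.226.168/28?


IP:   10001101.11101100.11100010.10101000
Mask: 11111111.11111111.11111111.11110000
AND operation:
Net:  10001101.11101100.11100010.10100000
Network: 141.236.226.160/28


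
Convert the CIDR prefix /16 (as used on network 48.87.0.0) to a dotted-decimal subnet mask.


/16 means 16 network bits, 16 host bits
Binary: 11111111111111110000000000000000
Mask: 255.255.0.0


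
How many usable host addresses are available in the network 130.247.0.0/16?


Host bits = 32 - 16 = 16
Total addresses = 2^16 = 65536
Usable = total - 2 (network and broadcast)
Usable hosts: 65534


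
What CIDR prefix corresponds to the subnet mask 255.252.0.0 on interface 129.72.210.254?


Binary: 11111111.11111100.00000000.00000000
Count leading 1s
Prefix: /14


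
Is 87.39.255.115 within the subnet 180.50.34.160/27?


Subnet network: 180.50.34.160
Test IP AND mask: 87.39.255.96
No, 87.39.255.115 is not in 180.50.34.160/27


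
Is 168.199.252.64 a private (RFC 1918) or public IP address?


RFC 1918 private ranges:
  10.0.0.0/8 (10.0.0.0 - 10.255.255.255)
  172.16.0.0/12 (172.16.0.0 - 172.31.255.255)
  192.168.0.0/16 (192.168.0.0 - 192.168.255.255)
Public (not in any RFC 1918 range)


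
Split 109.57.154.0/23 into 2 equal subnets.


New prefix = 23 + 1 = 24
Each subnet has 256 addresses
  109.57.154.0/24
  109.57.155.0/24
Subnets: 109.57.154.0/24, 109.57.155.0/24


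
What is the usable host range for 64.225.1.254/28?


Network: 64.225.1.240
Broadcast: 64.225.1.255
First usable = network + 1
Last usable = broadcast - 1
Range: 64.225.1.241 to 64.225.1.254


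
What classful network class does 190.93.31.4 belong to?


First octet: 190
Binary: 10111110
10xxxxxx -> Class B (128-191)
Class B, default mask 255.255.0.0 (/16)


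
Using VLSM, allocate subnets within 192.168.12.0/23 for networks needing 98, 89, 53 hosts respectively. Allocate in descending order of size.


98 hosts -> /25 (126 usable): 192.168.12.0/25
89 hosts -> /25 (126 usable): 192.168.12.128/25
53 hosts -> /26 (62 usable): 192.168.13.0/26
Allocation: 192.168.12.0/25 (98 hosts, 126 usable); 192.168.12.128/25 (89 hosts, 126 usable); 192.168.13.0/26 (53 hosts, 62 usable)


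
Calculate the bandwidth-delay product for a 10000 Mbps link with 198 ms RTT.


BDP = bandwidth * RTT
= 10000 Mbps * 198 ms
= 10000 * 1e6 * 198 / 1000 bits
= 1980000000 bits
= 247500000 bytes
= 241699.2188 KB
BDP = 1980000000 bits (247500000 bytes)


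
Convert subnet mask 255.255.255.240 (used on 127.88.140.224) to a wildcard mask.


Subnet mask: 255.255.255.240
Wildcard = 255.255.255.255 - subnet mask
255 - 255 = 0
255 - 255 = 0
255 - 255 = 0
255 - 240 = 15
Wildcard: 0.0.0.15


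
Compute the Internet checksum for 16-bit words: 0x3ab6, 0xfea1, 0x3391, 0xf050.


Sum all words (with carry folding):
+ 0x3ab6 = 0x3ab6
+ 0xfea1 = 0x3958
+ 0x3391 = 0x6ce9
+ 0xf050 = 0x5d3a
One's complement: ~0x5d3a
Checksum = 0xa2c5


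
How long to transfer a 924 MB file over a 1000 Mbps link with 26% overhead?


Effective throughput = 1000 * (1 - 26/100) = 740 Mbps
File size in Mb = 924 * 8 = 7392 Mb
Time = 7392 / 740
Time = 9.9892 seconds


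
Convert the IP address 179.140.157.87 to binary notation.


179 = 10110011
140 = 10001100
157 = 10011101
87 = 01010111
Binary: 10110011.10001100.10011101.01010111


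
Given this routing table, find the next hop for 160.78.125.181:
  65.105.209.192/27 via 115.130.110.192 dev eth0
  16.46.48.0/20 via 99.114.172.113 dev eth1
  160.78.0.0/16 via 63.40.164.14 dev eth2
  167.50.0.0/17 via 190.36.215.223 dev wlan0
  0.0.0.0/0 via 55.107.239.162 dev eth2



Longest prefix match for 160.78.125.181:
  /27 65.105.209.192: no
  /20 16.46.48.0: no
  /16 160.78.0.0: MATCH
  /17 167.50.0.0: no
  /0 0.0.0.0: MATCH
Selected: next-hop 63.40.164.14 via eth2 (matched /16)


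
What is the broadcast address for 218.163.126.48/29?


Network: 218.163.126.48/29
Host bits = 3
Set all host bits to 1:
Broadcast: 218.163.126.55


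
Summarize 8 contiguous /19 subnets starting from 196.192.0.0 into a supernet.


Original prefix: /19
Number of subnets: 8 = 2^3
New prefix = 19 - 3 = 16
Supernet: 196.192.0.0/16


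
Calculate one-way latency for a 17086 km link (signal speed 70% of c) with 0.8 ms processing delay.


Speed = 0.7 * 3e5 km/s = 210000 km/s
Propagation delay = 17086 / 210000 = 0.0814 s = 81.3619 ms
Processing delay = 0.8 ms
Total one-way latency = 82.1619 ms


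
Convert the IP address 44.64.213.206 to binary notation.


44 = 00101100
64 = 01000000
213 = 11010101
206 = 11001110
Binary: 00101100.01000000.11010101.11001110


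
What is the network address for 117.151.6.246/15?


IP:   01110101.10010111.00000110.11110110
Mask: 11111111.11111110.00000000.00000000
AND operation:
Net:  01110101.10010110.00000000.00000000
Network: 117.150.0.0/15


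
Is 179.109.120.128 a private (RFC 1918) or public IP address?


RFC 1918 private ranges:
  10.0.0.0/8 (10.0.0.0 - 10.255.255.255)
  172.16.0.0/12 (172.16.0.0 - 172.31.255.255)
  192.168.0.0/16 (192.168.0.0 - 192.168.255.255)
Public (not in any RFC 1918 range)


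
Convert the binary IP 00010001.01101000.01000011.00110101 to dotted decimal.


00010001 = 17
01101000 = 104
01000011 = 67
00110101 = 53
IP: 17.104.67.53


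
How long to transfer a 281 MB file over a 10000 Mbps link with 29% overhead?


Effective throughput = 10000 * (1 - 29/100) = 7100 Mbps
File size in Mb = 281 * 8 = 2248 Mb
Time = 2248 / 7100
Time = 0.3166 seconds


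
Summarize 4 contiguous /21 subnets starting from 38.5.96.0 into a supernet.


Original prefix: /21
Number of subnets: 4 = 2^2
New prefix = 21 - 2 = 19
Supernet: 38.5.96.0/19


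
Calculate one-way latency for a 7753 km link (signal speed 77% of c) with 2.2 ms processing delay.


Speed = 0.77 * 3e5 km/s = 231000 km/s
Propagation delay = 7753 / 231000 = 0.0336 s = 33.5628 ms
Processing delay = 2.2 ms
Total one-way latency = 35.7628 ms


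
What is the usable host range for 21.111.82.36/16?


Network: 21.111.0.0
Broadcast: 21.111.255.255
First usable = network + 1
Last usable = broadcast - 1
Range: 21.111.0.1 to 21.111.255.254


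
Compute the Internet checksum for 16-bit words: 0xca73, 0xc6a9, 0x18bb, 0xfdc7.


Sum all words (with carry folding):
+ 0xca73 = 0xca73
+ 0xc6a9 = 0x911d
+ 0x18bb = 0xa9d8
+ 0xfdc7 = 0xa7a0
One's complement: ~0xa7a0
Checksum = 0x585f


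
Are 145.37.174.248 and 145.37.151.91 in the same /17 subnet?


Mask: 255.255.128.0
145.37.174.248 AND mask = 145.37.128.0
145.37.151.91 AND mask = 145.37.128.0
Yes, same subnet (145.37.128.0)


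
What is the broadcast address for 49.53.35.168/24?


Network: 49.53.35.0/24
Host bits = 8
Set all host bits to 1:
Broadcast: 49.53.35.255


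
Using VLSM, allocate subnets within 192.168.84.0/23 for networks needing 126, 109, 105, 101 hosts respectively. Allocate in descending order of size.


126 hosts -> /25 (126 usable): 192.168.84.0/25
109 hosts -> /25 (126 usable): 192.168.84.128/25
105 hosts -> /25 (126 usable): 192.168.85.0/25
101 hosts -> /25 (126 usable): 192.168.85.128/25
Allocation: 192.168.84.0/25 (126 hosts, 126 usable); 192.168.84.128/25 (109 hosts, 126 usable); 192.168.85.0/25 (105 hosts, 126 usable); 192.168.85.128/25 (101 hosts, 126 usable)


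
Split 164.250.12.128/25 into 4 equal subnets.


New prefix = 25 + 2 = 27
Each subnet has 32 addresses
  164.250.12.128/27
  164.250.12.160/27
  164.250.12.192/27
  164.250.12.224/27
Subnets: 164.250.12.128/27, 164.250.12.160/27, 164.250.12.192/27, 164.250.12.224/27


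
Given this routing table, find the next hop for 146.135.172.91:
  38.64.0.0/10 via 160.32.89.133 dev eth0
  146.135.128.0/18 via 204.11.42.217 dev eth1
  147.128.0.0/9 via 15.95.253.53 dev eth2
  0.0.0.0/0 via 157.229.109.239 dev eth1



Longest prefix match for 146.135.172.91:
  /10 38.64.0.0: no
  /18 146.135.128.0: MATCH
  /9 147.128.0.0: no
  /0 0.0.0.0: MATCH
Selected: next-hop 204.11.42.217 via eth1 (matched /18)


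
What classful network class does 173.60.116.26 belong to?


First octet: 173
Binary: 10101101
10xxxxxx -> Class B (128-191)
Class B, default mask 255.255.0.0 (/16)


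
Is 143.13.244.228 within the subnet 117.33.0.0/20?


Subnet network: 117.33.0.0
Test IP AND mask: 143.13.240.0
No, 143.13.244.228 is not in 117.33.0.0/20


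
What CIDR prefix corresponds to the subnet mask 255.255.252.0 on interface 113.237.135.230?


Binary: 11111111.11111111.11111100.00000000
Count leading 1s
Prefix: /22


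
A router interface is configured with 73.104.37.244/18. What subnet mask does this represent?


/18 means 18 network bits, 14 host bits
Binary: 11111111111111111100000000000000
Mask: 255.255.192.0


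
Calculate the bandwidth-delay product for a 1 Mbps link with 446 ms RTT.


BDP = bandwidth * RTT
= 1 Mbps * 446 ms
= 1 * 1e6 * 446 / 1000 bits
= 446000 bits
= 55750 bytes
= 54.4434 KB
BDP = 446000 bits (55750 bytes)


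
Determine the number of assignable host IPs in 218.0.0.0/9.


Host bits = 32 - 9 = 23
Total addresses = 2^23 = 8388608
Usable = total - 2 (network and broadcast)
Usable hosts: 8388606


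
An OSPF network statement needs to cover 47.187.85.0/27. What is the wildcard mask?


Subnet mask: 255.255.255.224
Wildcard = 255.255.255.255 - subnet mask
255 - 255 = 0
255 - 255 = 0
255 - 255 = 0
255 - 224 = 31
Wildcard: 0.0.0.31


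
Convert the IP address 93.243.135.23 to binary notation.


93 = 01011101
243 = 11110011
135 = 10000111
23 = 00010111
Binary: 01011101.11110011.10000111.00010111


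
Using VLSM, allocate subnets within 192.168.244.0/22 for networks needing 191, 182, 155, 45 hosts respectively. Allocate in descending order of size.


191 hosts -> /24 (254 usable): 192.168.244.0/24
182 hosts -> /24 (254 usable): 192.168.245.0/24
155 hosts -> /24 (254 usable): 192.168.246.0/24
45 hosts -> /26 (62 usable): 192.168.247.0/26
Allocation: 192.168.244.0/24 (191 hosts, 254 usable); 192.168.245.0/24 (182 hosts, 254 usable); 192.168.246.0/24 (155 hosts, 254 usable); 192.168.247.0/26 (45 hosts, 62 usable)


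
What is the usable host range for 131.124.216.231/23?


Network: 131.124.216.0
Broadcast: 131.124.217.255
First usable = network + 1
Last usable = broadcast - 1
Range: 131.124.216.1 to 131.124.217.254


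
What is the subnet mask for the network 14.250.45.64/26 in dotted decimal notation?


/26 means 26 network bits, 6 host bits
Binary: 11111111111111111111111111000000
Mask: 255.255.255.192


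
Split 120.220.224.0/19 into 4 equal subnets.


New prefix = 19 + 2 = 21
Each subnet has 2048 addresses
  120.220.224.0/21
  120.220.232.0/21
  120.220.240.0/21
  120.220.248.0/21
Subnets: 120.220.224.0/21, 120.220.232.0/21, 120.220.240.0/21, 120.220.248.0/21


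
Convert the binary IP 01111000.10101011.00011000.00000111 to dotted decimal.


01111000 = 120
10101011 = 171
00011000 = 24
00000111 = 7
IP: 120.171.24.7


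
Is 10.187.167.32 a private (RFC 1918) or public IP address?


RFC 1918 private ranges:
  10.0.0.0/8 (10.0.0.0 - 10.255.255.255)
  172.16.0.0/12 (172.16.0.0 - 172.31.255.255)
  192.168.0.0/16 (192.168.0.0 - 192.168.255.255)
Private (in 10.0.0.0/8)


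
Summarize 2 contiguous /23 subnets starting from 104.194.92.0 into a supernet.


Original prefix: /23
Number of subnets: 2 = 2^1
New prefix = 23 - 1 = 22
Supernet: 104.194.92.0/22


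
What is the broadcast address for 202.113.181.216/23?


Network: 202.113.180.0/23
Host bits = 9
Set all host bits to 1:
Broadcast: 202.113.181.255


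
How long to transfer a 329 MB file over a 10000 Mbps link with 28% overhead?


Effective throughput = 10000 * (1 - 28/100) = 7200 Mbps
File size in Mb = 329 * 8 = 2632 Mb
Time = 2632 / 7200
Time = 0.3656 seconds


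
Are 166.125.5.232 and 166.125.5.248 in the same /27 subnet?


Mask: 255.255.255.224
166.125.5.232 AND mask = 166.125.5.224
166.125.5.248 AND mask = 166.125.5.224
Yes, same subnet (166.125.5.224)


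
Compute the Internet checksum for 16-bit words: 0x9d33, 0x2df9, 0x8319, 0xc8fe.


Sum all words (with carry folding):
+ 0x9d33 = 0x9d33
+ 0x2df9 = 0xcb2c
+ 0x8319 = 0x4e46
+ 0xc8fe = 0x1745
One's complement: ~0x1745
Checksum = 0xe8ba


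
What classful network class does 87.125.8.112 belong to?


First octet: 87
Binary: 01010111
0xxxxxxx -> Class A (1-126)
Class A, default mask 255.0.0.0 (/8)


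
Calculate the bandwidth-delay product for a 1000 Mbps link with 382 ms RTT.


BDP = bandwidth * RTT
= 1000 Mbps * 382 ms
= 1000 * 1e6 * 382 / 1000 bits
= 382000000 bits
= 47750000 bytes
= 46630.8594 KB
BDP = 382000000 bits (47750000 bytes)


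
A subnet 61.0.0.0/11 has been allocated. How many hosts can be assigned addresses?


Host bits = 32 - 11 = 21
Total addresses = 2^21 = 2097152
Usable = total - 2 (network and broadcast)
Usable hosts: 2097150


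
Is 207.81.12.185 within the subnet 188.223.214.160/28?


Subnet network: 188.223.214.160
Test IP AND mask: 207.81.12.176
No, 207.81.12.185 is not in 188.223.214.160/28


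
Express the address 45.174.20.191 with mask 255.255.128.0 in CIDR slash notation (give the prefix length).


Binary: 11111111.11111111.10000000.00000000
Count leading 1s
Prefix: /17


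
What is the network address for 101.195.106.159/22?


IP:   01100101.11000011.01101010.10011111
Mask: 11111111.11111111.11111100.00000000
AND operation:
Net:  01100101.11000011.01101000.00000000
Network: 101.195.104.0/22


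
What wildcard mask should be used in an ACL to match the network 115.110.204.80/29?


Subnet mask: 255.255.255.248
Wildcard = 255.255.255.255 - subnet mask
255 - 255 = 0
255 - 255 = 0
255 - 255 = 0
255 - 248 = 7
Wildcard: 0.0.0.7


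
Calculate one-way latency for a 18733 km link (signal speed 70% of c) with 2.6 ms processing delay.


Speed = 0.7 * 3e5 km/s = 210000 km/s
Propagation delay = 18733 / 210000 = 0.0892 s = 89.2048 ms
Processing delay = 2.6 ms
Total one-way latency = 91.8048 ms


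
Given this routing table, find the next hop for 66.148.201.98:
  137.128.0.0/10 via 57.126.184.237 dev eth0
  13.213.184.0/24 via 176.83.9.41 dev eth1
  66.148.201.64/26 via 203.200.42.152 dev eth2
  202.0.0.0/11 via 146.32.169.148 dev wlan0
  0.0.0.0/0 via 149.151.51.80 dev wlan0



Longest prefix match for 66.148.201.98:
  /10 137.128.0.0: no
  /24 13.213.184.0: no
  /26 66.148.201.64: MATCH
  /11 202.0.0.0: no
  /0 0.0.0.0: MATCH
Selected: next-hop 203.200.42.152 via eth2 (matched /26)


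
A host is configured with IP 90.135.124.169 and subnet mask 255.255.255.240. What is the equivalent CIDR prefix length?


Binary: 11111111.11111111.11111111.11110000
Count leading 1s
Prefix: /28


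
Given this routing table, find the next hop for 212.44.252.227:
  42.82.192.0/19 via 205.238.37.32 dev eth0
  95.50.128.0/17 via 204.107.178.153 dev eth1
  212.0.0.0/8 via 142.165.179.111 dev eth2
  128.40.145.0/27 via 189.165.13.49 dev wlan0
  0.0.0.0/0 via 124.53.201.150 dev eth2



Longest prefix match for 212.44.252.227:
  /19 42.82.192.0: no
  /17 95.50.128.0: no
  /8 212.0.0.0: MATCH
  /27 128.40.145.0: no
  /0 0.0.0.0: MATCH
Selected: next-hop 142.165.179.111 via eth2 (matched /8)


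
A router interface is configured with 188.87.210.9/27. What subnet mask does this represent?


/27 means 27 network bits, 5 host bits
Binary: 11111111111111111111111111100000
Mask: 255.255.255.224


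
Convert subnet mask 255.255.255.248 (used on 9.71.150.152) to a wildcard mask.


Subnet mask: 255.255.255.248
Wildcard = 255.255.255.255 - subnet mask
255 - 255 = 0
255 - 255 = 0
255 - 255 = 0
255 - 248 = 7
Wildcard: 0.0.0.7


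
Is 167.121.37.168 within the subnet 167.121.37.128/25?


Subnet network: 167.121.37.128
Test IP AND mask: 167.121.37.128
Yes, 167.121.37.168 is in 167.121.37.128/25


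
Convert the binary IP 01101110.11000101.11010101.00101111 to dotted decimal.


01101110 = 110
11000101 = 197
11010101 = 213
00101111 = 47
IP: 110.197.213.47


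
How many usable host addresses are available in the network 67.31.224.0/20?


Host bits = 32 - 20 = 12
Total addresses = 2^12 = 4096
Usable = total - 2 (network and broadcast)
Usable hosts: 4094


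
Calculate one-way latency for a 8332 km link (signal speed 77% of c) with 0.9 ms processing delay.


Speed = 0.77 * 3e5 km/s = 231000 km/s
Propagation delay = 8332 / 231000 = 0.0361 s = 36.0693 ms
Processing delay = 0.9 ms
Total one-way latency = 36.9693 ms


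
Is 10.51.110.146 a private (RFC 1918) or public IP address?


RFC 1918 private ranges:
  10.0.0.0/8 (10.0.0.0 - 10.255.255.255)
  172.16.0.0/12 (172.16.0.0 - 172.31.255.255)
  192.168.0.0/16 (192.168.0.0 - 192.168.255.255)
Private (in 10.0.0.0/8)


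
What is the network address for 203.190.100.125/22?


IP:   11001011.10111110.01100100.01111101
Mask: 11111111.11111111.11111100.00000000
AND operation:
Net:  11001011.10111110.01100100.00000000
Network: 203.190.100.0/22


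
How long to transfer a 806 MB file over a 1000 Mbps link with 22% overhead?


Effective throughput = 1000 * (1 - 22/100) = 780 Mbps
File size in Mb = 806 * 8 = 6448 Mb
Time = 6448 / 780
Time = 8.2667 seconds


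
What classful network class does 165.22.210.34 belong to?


First octet: 165
Binary: 10100101
10xxxxxx -> Class B (128-191)
Class B, default mask 255.255.0.0 (/16)


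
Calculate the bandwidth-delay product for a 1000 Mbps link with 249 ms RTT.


BDP = bandwidth * RTT
= 1000 Mbps * 249 ms
= 1000 * 1e6 * 249 / 1000 bits
= 249000000 bits
= 31125000 bytes
= 30395.5078 KB
BDP = 249000000 bits (31125000 bytes)


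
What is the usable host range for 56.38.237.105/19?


Network: 56.38.224.0
Broadcast: 56.38.255.255
First usable = network + 1
Last usable = broadcast - 1
Range: 56.38.224.1 to 56.38.255.254


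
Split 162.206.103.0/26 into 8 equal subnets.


New prefix = 26 + 3 = 29
Each subnet has 8 addresses
  162.206.103.0/29
  162.206.103.8/29
  162.206.103.16/29
  162.206.103.24/29
  162.206.103.32/29
  162.206.103.40/29
  162.206.103.48/29
  162.206.103.56/29
Subnets: 162.206.103.0/29, 162.206.103.8/29, 162.206.103.16/29, 162.206.103.24/29, 162.206.103.32/29, 162.206.103.40/29, 162.206.103.48/29, 162.206.103.56/29


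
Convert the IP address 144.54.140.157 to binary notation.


144 = 10010000
54 = 00110110
140 = 10001100
157 = 10011101
Binary: 10010000.00110110.10001100.10011101


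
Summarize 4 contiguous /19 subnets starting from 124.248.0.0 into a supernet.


Original prefix: /19
Number of subnets: 4 = 2^2
New prefix = 19 - 2 = 17
Supernet: 124.248.0.0/17


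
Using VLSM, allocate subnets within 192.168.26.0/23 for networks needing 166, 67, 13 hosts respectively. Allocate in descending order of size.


166 hosts -> /24 (254 usable): 192.168.26.0/24
67 hosts -> /25 (126 usable): 192.168.27.0/25
13 hosts -> /28 (14 usable): 192.168.27.128/28
Allocation: 192.168.26.0/24 (166 hosts, 254 usable); 192.168.27.0/25 (67 hosts, 126 usable); 192.168.27.128/28 (13 hosts, 14 usable)


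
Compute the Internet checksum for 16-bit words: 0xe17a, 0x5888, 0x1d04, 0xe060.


Sum all words (with carry folding):
+ 0xe17a = 0xe17a
+ 0x5888 = 0x3a03
+ 0x1d04 = 0x5707
+ 0xe060 = 0x3768
One's complement: ~0x3768
Checksum = 0xc897


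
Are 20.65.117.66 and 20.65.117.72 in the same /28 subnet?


Mask: 255.255.255.240
20.65.117.66 AND mask = 20.65.117.64
20.65.117.72 AND mask = 20.65.117.64
Yes, same subnet (20.65.117.64)


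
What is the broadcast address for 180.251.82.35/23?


Network: 180.251.82.0/23
Host bits = 9
Set all host bits to 1:
Broadcast: 180.251.83.255


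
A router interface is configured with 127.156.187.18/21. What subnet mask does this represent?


/21 means 21 network bits, 11 host bits
Binary: 11111111111111111111100000000000
Mask: 255.255.248.0


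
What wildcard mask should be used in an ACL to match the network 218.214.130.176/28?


Subnet mask: 255.255.255.240
Wildcard = 255.255.255.255 - subnet mask
255 - 255 = 0
255 - 255 = 0
255 - 255 = 0
255 - 240 = 15
Wildcard: 0.0.0.15


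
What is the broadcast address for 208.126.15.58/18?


Network: 208.126.0.0/18
Host bits = 14
Set all host bits to 1:
Broadcast: 208.126.63.255


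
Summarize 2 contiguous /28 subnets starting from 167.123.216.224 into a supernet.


Original prefix: /28
Number of subnets: 2 = 2^1
New prefix = 28 - 1 = 27
Supernet: 167.123.216.224/27
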